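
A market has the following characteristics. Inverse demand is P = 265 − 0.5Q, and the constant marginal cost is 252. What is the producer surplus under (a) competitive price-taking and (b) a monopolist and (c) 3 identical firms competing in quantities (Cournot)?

Competition: PS = 0; Monopoly: PS = 84.5; Cournot: PS = 63.375

Under competition P = MC = 252, so Q = (265 − 252)/0.5 = 26.
PS = (252 − 252)·26 = 0.
Monopoly sets MR = MC: 265 − Q = 252 ⇒ Q = 13, P = 265 − 0.5·13 = 258.5.
PS = (258.5 − 252)·13 = 84.5.
In a 3-firm Cournot equilibrium, symmetry and the first-order condition give q = (265 − 252)/(2) = 6.5. So Q = 19.5 and P = 255.25.
PS = (255.25 − 252)·19.5 = 63.375.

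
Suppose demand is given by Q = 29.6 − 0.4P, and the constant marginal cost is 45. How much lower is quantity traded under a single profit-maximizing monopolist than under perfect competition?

Q falls by 5.8

Inverting demand: P = 74 − 2.5Q.
Perfect competition: P = MC = 45, so 74 − 2.5Q = 45 and Q = 11.6.
A monopolist chooses Q where MR = MC. MR = 74 − 5Q; setting this equal to 45 gives Q = 5.8 and P = 59.5.
Change in quantity traded: 5.8 − 11.6 = −5.8.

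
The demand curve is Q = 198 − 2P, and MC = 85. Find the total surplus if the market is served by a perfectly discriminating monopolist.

TS = 196

Inverting demand: P = 99 − 0.5Q.
Under first-degree price discrimination the firm charges each unit its demand price and produces up to where P = MC, i.e. Q = 28. Consumer surplus is zero; producer surplus equals total surplus.
TS = 196 (equal to competitive TS).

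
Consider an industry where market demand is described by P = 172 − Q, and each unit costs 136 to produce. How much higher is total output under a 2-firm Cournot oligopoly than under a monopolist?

Total output rises by 6

Monopoly sets MR = MC: 172 − 2Q = 136 ⇒ Q = 18, P = 172 − 18 = 154.
In a 2-firm Cournot equilibrium, symmetry and the first-order condition give q = (172 − 136)/(3) = 12. So Q = 24 and P = 148.
Change in total output: 24 − 18 = 6.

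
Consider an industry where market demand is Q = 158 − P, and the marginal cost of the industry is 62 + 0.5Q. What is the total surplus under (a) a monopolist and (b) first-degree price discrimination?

Inverting demand: P = 158 − Q.
Monopoly sets MR = MC: 158 − 2Q = 62 + 0.5Q ⇒ Q = 38.4, P = 158 − 38.4 = 119.6.
CS = ½·(158 − 119.6)·38.4 = 737.28; PS = (119.6·38.4 − 62·38.4 − ½·0.5·38.4²) = 1843.2; TS = 2580.48.
Under first-degree price discrimination the firm charges each unit its demand price and produces up to where P = MC, i.e. Q = 64. Consumer surplus is zero; producer surplus equals total surplus.
TS = 3072 (equal to competitive TS).

Monopoly: TS = 2580.48; Perfect PD: TS = 3072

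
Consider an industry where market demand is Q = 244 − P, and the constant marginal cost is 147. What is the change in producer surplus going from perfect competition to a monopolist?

Producer surplus rises by 2352.25

Inverting demand: P = 244 − Q.
Perfect competition: P = MC = 147, so 244 − Q = 147 and Q = 97.
PS = (147 − 147)·97 = 0.
A monopolist chooses Q where MR = MC. MR = 244 − 2Q; setting this equal to 147 gives Q = 48.5 and P = 195.5.
PS = (195.5 − 147)·48.5 = 2352.25.
Change in producer surplus: 2352.25 − 0 = 2352.25.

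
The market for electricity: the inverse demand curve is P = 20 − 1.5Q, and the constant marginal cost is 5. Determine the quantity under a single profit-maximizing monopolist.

Q = 5

Monopoly sets MR = MC: 20 − 3Q = 5 ⇒ Q = 5, P = 20 − 1.5·5 = 12.5.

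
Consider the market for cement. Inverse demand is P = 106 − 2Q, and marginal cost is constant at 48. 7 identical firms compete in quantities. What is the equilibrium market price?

Cournot with 7 identical firms: the symmetric best-response condition is 106 − 16q = 48. Each firm produces q = 3.625, total output Q = 25.375, price P = 55.25.

P = 55.25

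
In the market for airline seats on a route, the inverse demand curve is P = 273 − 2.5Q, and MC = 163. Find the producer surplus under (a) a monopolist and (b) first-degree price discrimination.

The monopolist equates marginal revenue to marginal cost: 273 − 5Q = 163, so Q = 22. From demand, P = 218.
PS = (218 − 163)·22 = 1210.
Under first-degree price discrimination the firm charges each unit its demand price and produces up to where P = MC, i.e. Q = 44. Consumer surplus is zero; producer surplus equals total surplus.
PS = ½·(273 − 163)·44 = 2420.

Monopoly: PS = 1210; Perfect PD: PS = 2420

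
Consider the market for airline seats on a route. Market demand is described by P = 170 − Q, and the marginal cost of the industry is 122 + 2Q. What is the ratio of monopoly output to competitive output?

A monopolist chooses Q where MR = MC. MR = 170 − 2Q; setting this equal to 122 + 2Q gives Q = 12 and P = 158.
Competitive equilibrium sets price equal to marginal cost: 170 − Q = 122 + 2Q, so Q = 16 and P = 154.
Ratio Q_m/Q_c = 12/16 = 0.75.

Q_m/Q_c = 0.75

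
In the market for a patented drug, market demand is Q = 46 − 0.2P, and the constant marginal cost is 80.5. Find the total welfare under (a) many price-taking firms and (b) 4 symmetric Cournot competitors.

Competition: TS = 2235.025; Cournot: TS = 2145.624

Inverting demand: P = 230 − 5Q.
Competitive firms price at marginal cost: P = 80.5, giving Q = 29.9.
CS = ½·(230 − 80.5)·29.9 = 2235.025; PS = (80.5 − 80.5)·29.9 = 0; TS = 2235.025.
Cournot with 4 identical firms: the symmetric best-response condition is 230 − 25q = 80.5. Each firm produces q = 5.98, total output Q = 23.92, price P = 110.4.
CS = ½·(230 − 110.4)·23.92 = 1430.416; PS = (110.4 − 80.5)·23.92 = 715.208; TS = 2145.624.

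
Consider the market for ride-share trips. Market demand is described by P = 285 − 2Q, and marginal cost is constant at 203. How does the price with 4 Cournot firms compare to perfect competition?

Cournot with 4 identical firms: the symmetric best-response condition is 285 − 10q = 203. Each firm produces q = 8.2, total output Q = 32.8, price P = 219.4.
Perfect competition: P = MC = 203, so 285 − 2Q = 203 and Q = 41.

Cournot: P = 219.4; Competition: P = 203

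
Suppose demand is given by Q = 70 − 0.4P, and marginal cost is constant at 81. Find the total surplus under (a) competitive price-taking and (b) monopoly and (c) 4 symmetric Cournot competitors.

Competition: TS = 1767.2; Monopoly: TS = 1325.4; Cournot: TS = 1696.512

Inverting demand: P = 175 − 2.5Q.
Competitive firms price at marginal cost: P = 81, giving Q = 37.6.
CS = ½·(175 − 81)·37.6 = 1767.2; PS = (81 − 81)·37.6 = 0; TS = 1767.2.
Monopoly sets MR = MC: 175 − 5Q = 81 ⇒ Q = 18.8, P = 175 − 2.5·18.8 = 128.
CS = ½·(175 − 128)·18.8 = 441.8; PS = (128 − 81)·18.8 = 883.6; TS = 1325.4.
With 4 symmetric Cournot firms, each firm's FOC gives 175 − 12.5q = 81, so q = 7.52, Q = 4·7.52 = 30.08, and P = 99.8.
CS = ½·(175 − 99.8)·30.08 = 1131.008; PS = (99.8 − 81)·30.08 = 565.504; TS = 1696.512.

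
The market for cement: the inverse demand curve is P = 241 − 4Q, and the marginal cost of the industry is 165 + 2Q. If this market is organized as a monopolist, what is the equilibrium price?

A monopolist chooses Q where MR = MC. MR = 241 − 8Q; setting this equal to 165 + 2Q gives Q = 7.6 and P = 210.6.

P = 210.6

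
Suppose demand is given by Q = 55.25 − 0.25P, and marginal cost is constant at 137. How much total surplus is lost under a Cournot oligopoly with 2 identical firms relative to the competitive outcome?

Inverting demand: P = 221 − 4Q.
Perfect competition: P = MC = 137, so 221 − 4Q = 137 and Q = 21.
Cournot with 2 identical firms: the symmetric best-response condition is 221 − 12q = 137. Each firm produces q = 7, total output Q = 14, price P = 165.
DWL is the triangle between Q = 14 and Q = 21: ½·(21 − 14)·(165 − 137) = 98.

DWL = 98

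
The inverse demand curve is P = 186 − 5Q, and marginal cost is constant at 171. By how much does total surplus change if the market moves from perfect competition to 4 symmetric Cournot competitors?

Total surplus falls by 0.9

Competitive firms price at marginal cost: P = 171, giving Q = 3.
CS = ½·(186 − 171)·3 = 22.5; PS = (171 − 171)·3 = 0; TS = 22.5.
In a 4-firm Cournot equilibrium, symmetry and the first-order condition give q = (186 − 171)/(25) = 0.6. So Q = 2.4 and P = 174.
CS = ½·(186 − 174)·2.4 = 14.4; PS = (174 − 171)·2.4 = 7.2; TS = 21.6.
Change in total surplus: 21.6 − 22.5 = −0.9.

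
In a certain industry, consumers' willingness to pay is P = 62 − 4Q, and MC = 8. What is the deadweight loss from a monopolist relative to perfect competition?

Under competition P = MC = 8, so Q = (62 − 8)/4 = 13.5.
Monopoly sets MR = MC: 62 − 8Q = 8 ⇒ Q = 6.75, P = 62 − 4·6.75 = 35.
DWL is the triangle between Q = 6.75 and Q = 13.5: ½·(13.5 − 6.75)·(35 − 8) = 91.125.

DWL = 91.125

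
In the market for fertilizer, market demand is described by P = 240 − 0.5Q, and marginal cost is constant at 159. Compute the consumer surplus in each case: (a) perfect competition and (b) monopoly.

Competition: CS = 6561; Monopoly: CS = 1640.25

Competitive firms price at marginal cost: P = 159, giving Q = 162.
CS = ½·(240 − 159)·162 = 6561.
Monopoly sets MR = MC: 240 − Q = 159 ⇒ Q = 81, P = 240 − 0.5·81 = 199.5.
CS = ½·(240 − 199.5)·81 = 1640.25.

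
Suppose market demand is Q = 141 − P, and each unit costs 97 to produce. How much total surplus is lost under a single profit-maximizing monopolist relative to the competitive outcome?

Inverting demand: P = 141 − Q.
Under competition P = MC = 97, so Q = (141 − 97)/1 = 44.
A monopolist chooses Q where MR = MC. MR = 141 − 2Q; setting this equal to 97 gives Q = 22 and P = 119.
DWL is the triangle between Q = 22 and Q = 44: ½·(44 − 22)·(119 − 97) = 242.

DWL = 242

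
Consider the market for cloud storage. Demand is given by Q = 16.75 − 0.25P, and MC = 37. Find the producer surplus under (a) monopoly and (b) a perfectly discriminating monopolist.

Inverting demand: P = 67 − 4Q.
Monopoly sets MR = MC: 67 − 8Q = 37 ⇒ Q = 3.75, P = 67 − 4·3.75 = 52.
PS = (52 − 37)·3.75 = 56.25.
A perfectly discriminating monopolist sells every unit with P(Q) ≥ MC(Q), so output equals the competitive quantity Q = 7.5. Each buyer pays their reservation price, so CS = 0 and the firm captures all surplus.
PS = ½·(67 − 37)·7.5 = 112.5.

Monopoly: PS = 56.25; Perfect PD: PS = 112.5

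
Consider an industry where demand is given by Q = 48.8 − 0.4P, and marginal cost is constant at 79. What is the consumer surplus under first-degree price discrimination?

Inverting demand: P = 122 − 2.5Q.
With perfect price discrimination, output is the efficient level Q = 17.2 (where demand meets MC), but every buyer pays their willingness to pay: CS = 0 and PS = total surplus.
CS = 0.

CS = 0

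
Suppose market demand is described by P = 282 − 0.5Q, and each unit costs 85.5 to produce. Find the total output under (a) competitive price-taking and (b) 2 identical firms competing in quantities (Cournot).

Competition: Q = 393; Cournot: Q = 262

Perfect competition: P = MC = 85.5, so 282 − 0.5Q = 85.5 and Q = 393.
Cournot with 2 identical firms: the symmetric best-response condition is 282 − 1.5q = 85.5. Each firm produces q = 131, total output Q = 262, price P = 151.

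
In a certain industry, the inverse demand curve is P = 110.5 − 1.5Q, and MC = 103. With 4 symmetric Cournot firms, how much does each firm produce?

In a 4-firm Cournot equilibrium, symmetry and the first-order condition give q = (110.5 − 103)/(7.5) = 1. So Q = 4 and P = 104.5.

q_i = 1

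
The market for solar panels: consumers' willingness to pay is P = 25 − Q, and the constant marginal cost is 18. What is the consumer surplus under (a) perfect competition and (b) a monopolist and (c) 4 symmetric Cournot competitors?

Under competition P = MC = 18, so Q = (25 − 18)/1 = 7.
CS = ½·(25 − 18)·7 = 24.5.
A monopolist chooses Q where MR = MC. MR = 25 − 2Q; setting this equal to 18 gives Q = 3.5 and P = 21.5.
CS = ½·(25 − 21.5)·3.5 = 6.125.
In a 4-firm Cournot equilibrium, symmetry and the first-order condition give q = (25 − 18)/(5) = 1.4. So Q = 5.6 and P = 19.4.
CS = ½·(25 − 19.4)·5.6 = 15.68.

Competition: CS = 24.5; Monopoly: CS = 6.125; Cournot: CS = 15.68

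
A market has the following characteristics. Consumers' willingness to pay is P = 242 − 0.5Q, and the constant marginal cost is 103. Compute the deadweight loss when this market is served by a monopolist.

DWL = 4830.25

Competitive firms price at marginal cost: P = 103, giving Q = 278.
A monopolist chooses Q where MR = MC. MR = 242 − Q; setting this equal to 103 gives Q = 139 and P = 172.5.
DWL is the triangle between Q = 139 and Q = 278: ½·(278 − 139)·(172.5 − 103) = 4830.25.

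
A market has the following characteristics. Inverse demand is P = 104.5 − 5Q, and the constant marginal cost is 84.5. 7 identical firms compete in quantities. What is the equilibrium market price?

Cournot with 7 identical firms: the symmetric best-response condition is 104.5 − 40q = 84.5. Each firm produces q = 0.5, total output Q = 3.5, price P = 87.

P = 87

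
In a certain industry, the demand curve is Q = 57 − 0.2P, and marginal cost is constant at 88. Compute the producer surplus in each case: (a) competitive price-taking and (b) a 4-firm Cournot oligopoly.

Inverting demand: P = 285 − 5Q.
Competitive firms price at marginal cost: P = 88, giving Q = 39.4.
PS = (88 − 88)·39.4 = 0.
In a 4-firm Cournot equilibrium, symmetry and the first-order condition give q = (285 − 88)/(25) = 7.88. So Q = 31.52 and P = 127.4.
PS = (127.4 − 88)·31.52 = 1241.888.

Competition: PS = 0; Cournot: PS = 1241.888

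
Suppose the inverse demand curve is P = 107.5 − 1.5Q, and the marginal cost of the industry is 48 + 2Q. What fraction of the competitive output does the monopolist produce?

Monopoly sets MR = MC: 107.5 − 3Q = 48 + 2Q ⇒ Q = 11.9, P = 107.5 − 1.5·11.9 = 89.65.
Competitive equilibrium sets price equal to marginal cost: 107.5 − 1.5Q = 48 + 2Q, so Q = 17 and P = 82.
Ratio Q_m/Q_c = 11.9/17 = 0.7.

Q_m/Q_c = 0.7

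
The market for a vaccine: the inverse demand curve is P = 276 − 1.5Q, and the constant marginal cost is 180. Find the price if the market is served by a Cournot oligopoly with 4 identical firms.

With 4 symmetric Cournot firms, each firm's FOC gives 276 − 7.5q = 180, so q = 12.8, Q = 4·12.8 = 51.2, and P = 199.2.

P = 199.2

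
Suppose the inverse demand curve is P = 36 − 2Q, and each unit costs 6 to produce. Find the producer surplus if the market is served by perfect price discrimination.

With perfect price discrimination, output is the efficient level Q = 15 (where demand meets MC), but every buyer pays their willingness to pay: CS = 0 and PS = total surplus.
PS = ½·(36 − 6)·15 = 225.

PS = 225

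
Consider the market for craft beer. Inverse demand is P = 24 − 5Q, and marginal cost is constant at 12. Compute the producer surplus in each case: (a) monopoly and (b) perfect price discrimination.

Monopoly: PS = 7.2; Perfect PD: PS = 14.4

The monopolist equates marginal revenue to marginal cost: 24 − 10Q = 12, so Q = 1.2. From demand, P = 18.
PS = (18 − 12)·1.2 = 7.2.
A perfectly discriminating monopolist sells every unit with P(Q) ≥ MC(Q), so output equals the competitive quantity Q = 2.4. Each buyer pays their reservation price, so CS = 0 and the firm captures all surplus.
PS = ½·(24 − 12)·2.4 = 14.4.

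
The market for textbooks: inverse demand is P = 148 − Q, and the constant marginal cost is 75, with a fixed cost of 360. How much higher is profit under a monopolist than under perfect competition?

Under competition P = MC = 75, so Q = (148 − 75)/1 = 73.
Profit = (75 − 75)·73 − 360 = −360.
Monopoly sets MR = MC: 148 − 2Q = 75 ⇒ Q = 36.5, P = 148 − 36.5 = 111.5.
Profit = (111.5 − 75)·36.5 − 360 = 972.25.
Change in profit: 972.25 − −360 = 1332.25.

Profit rises by 1332.25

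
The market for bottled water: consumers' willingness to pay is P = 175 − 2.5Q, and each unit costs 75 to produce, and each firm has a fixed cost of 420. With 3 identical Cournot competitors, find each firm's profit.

π_i = −170

With 3 symmetric Cournot firms, each firm's FOC gives 175 − 10q = 75, so q = 10, Q = 3·10 = 30, and P = 100.
Each firm's profit = (100 − 75)·10 − 420 = −170.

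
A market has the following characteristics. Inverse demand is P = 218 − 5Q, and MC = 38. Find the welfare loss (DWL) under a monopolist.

Perfect competition: P = MC = 38, so 218 − 5Q = 38 and Q = 36.
Monopoly sets MR = MC: 218 − 10Q = 38 ⇒ Q = 18, P = 218 − 5·18 = 128.
DWL is the triangle between Q = 18 and Q = 36: ½·(36 − 18)·(128 − 38) = 810.

DWL = 810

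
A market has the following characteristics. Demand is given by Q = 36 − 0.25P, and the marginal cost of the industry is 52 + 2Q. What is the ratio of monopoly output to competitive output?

Q_m/Q_c = 0.6

Inverting demand: P = 144 − 4Q.
Monopoly sets MR = MC: 144 − 8Q = 52 + 2Q ⇒ Q = 9.2, P = 144 − 4·9.2 = 107.2.
Competitive equilibrium sets price equal to marginal cost: 144 − 4Q = 52 + 2Q, so Q = 46/3 and P = 248/3.
Ratio Q_m/Q_c = 9.2/(46/3) = 0.6.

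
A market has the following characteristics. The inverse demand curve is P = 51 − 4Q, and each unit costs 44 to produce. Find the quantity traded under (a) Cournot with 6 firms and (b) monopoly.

Cournot: Q = 1.5; Monopoly: Q = 0.875

Cournot with 6 identical firms: the symmetric best-response condition is 51 − 28q = 44. Each firm produces q = 0.25, total output Q = 1.5, price P = 45.
The monopolist equates marginal revenue to marginal cost: 51 − 8Q = 44, so Q = 0.875. From demand, P = 47.5.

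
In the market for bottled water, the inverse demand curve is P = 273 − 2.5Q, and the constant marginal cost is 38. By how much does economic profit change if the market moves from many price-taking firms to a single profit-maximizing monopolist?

Economic profit rises by 5522.5

Under competition P = MC = 38, so Q = (273 − 38)/2.5 = 94.
Profit = (38 − 38)·94 = 0.
A monopolist chooses Q where MR = MC. MR = 273 − 5Q; setting this equal to 38 gives Q = 47 and P = 155.5.
Profit = (155.5 − 38)·47 = 5522.5.
Change in economic profit: 5522.5 − 0 = 5522.5.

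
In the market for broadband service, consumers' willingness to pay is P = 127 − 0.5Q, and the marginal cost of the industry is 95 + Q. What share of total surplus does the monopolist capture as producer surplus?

PS/TS = 0.8

Monopoly sets MR = MC: 127 − Q = 95 + Q ⇒ Q = 16, P = 127 − 0.5·16 = 119.
CS = ½·(127 − 119)·16 = 64.
PS = P·Q − VC(Q) = 119·16 − (95·16 + ½·1·16²) = 256.
Share captured = PS/TS = 256/320 = 0.8.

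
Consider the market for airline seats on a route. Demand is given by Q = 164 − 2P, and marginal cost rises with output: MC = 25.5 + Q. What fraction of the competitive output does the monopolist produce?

Q_m/Q_c = 0.75

Inverting demand: P = 82 − 0.5Q.
Monopoly sets MR = MC: 82 − Q = 25.5 + Q ⇒ Q = 28.25, P = 82 − 0.5·28.25 = 67.875.
Under competition P = MC: 82 − 0.5Q = 25.5 + Q ⇒ Q = 113/3, P = 379/6.
Ratio Q_m/Q_c = 28.25/(113/3) = 0.75.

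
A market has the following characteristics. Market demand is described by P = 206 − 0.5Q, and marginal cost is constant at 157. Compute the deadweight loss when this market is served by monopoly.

Under competition P = MC = 157, so Q = (206 − 157)/0.5 = 98.
The monopolist equates marginal revenue to marginal cost: 206 − Q = 157, so Q = 49. From demand, P = 181.5.
DWL is the triangle between Q = 49 and Q = 98: ½·(98 − 49)·(181.5 − 157) = 600.25.

DWL = 600.25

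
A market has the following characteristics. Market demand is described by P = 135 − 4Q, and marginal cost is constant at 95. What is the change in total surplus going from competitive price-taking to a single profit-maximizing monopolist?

Total surplus falls by 50

Perfect competition: P = MC = 95, so 135 − 4Q = 95 and Q = 10.
CS = ½·(135 − 95)·10 = 200; PS = (95 − 95)·10 = 0; TS = 200.
Monopoly sets MR = MC: 135 − 8Q = 95 ⇒ Q = 5, P = 135 − 4·5 = 115.
CS = ½·(135 − 115)·5 = 50; PS = (115 − 95)·5 = 100; TS = 150.
Change in total surplus: 150 − 200 = −50.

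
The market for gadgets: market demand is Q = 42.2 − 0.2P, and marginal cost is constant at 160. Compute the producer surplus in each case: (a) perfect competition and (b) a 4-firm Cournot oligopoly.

Competition: PS = 0; Cournot: PS = 83.232

Inverting demand: P = 211 − 5Q.
Perfect competition: P = MC = 160, so 211 − 5Q = 160 and Q = 10.2.
PS = (160 − 160)·10.2 = 0.
With 4 symmetric Cournot firms, each firm's FOC gives 211 − 25q = 160, so q = 2.04, Q = 4·2.04 = 8.16, and P = 170.2.
PS = (170.2 − 160)·8.16 = 83.232.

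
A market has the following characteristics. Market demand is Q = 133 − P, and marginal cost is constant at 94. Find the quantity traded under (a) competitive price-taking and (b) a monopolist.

Competition: Q = 39; Monopoly: Q = 19.5

Inverting demand: P = 133 − Q.
Competitive firms price at marginal cost: P = 94, giving Q = 39.
Monopoly sets MR = MC: 133 − 2Q = 94 ⇒ Q = 19.5, P = 133 − 19.5 = 113.5.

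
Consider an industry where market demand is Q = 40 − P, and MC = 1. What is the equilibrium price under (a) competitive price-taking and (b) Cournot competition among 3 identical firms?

Competition: P = 1; Cournot: P = 10.75

Inverting demand: P = 40 − Q.
Competitive firms price at marginal cost: P = 1, giving Q = 39.
Cournot with 3 identical firms: the symmetric best-response condition is 40 − 4q = 1. Each firm produces q = 9.75, total output Q = 29.25, price P = 10.75.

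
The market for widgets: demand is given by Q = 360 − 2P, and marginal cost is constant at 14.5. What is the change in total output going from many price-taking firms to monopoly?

Inverting demand: P = 180 − 0.5Q.
Under competition P = MC = 14.5, so Q = (180 − 14.5)/0.5 = 331.
The monopolist equates marginal revenue to marginal cost: 180 − Q = 14.5, so Q = 165.5. From demand, P = 97.25.
Change in total output: 165.5 − 331 = −165.5.

Q falls by 165.5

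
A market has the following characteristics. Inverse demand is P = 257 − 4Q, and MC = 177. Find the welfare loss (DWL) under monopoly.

DWL = 200

Competitive firms price at marginal cost: P = 177, giving Q = 20.
Monopoly sets MR = MC: 257 − 8Q = 177 ⇒ Q = 10, P = 257 − 4·10 = 217.
DWL is the triangle between Q = 10 and Q = 20: ½·(20 − 10)·(217 − 177) = 200.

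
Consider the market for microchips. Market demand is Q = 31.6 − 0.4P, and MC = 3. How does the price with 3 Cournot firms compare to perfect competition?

Inverting demand: P = 79 − 2.5Q.
In a 3-firm Cournot equilibrium, symmetry and the first-order condition give q = (79 − 3)/(10) = 7.6. So Q = 22.8 and P = 22.
Under competition P = MC = 3, so Q = (79 − 3)/2.5 = 30.4.

Cournot: P = 22; Competition: P = 3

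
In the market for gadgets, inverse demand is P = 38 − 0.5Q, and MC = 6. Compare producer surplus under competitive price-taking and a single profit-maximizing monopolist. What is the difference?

Under competition P = MC = 6, so Q = (38 − 6)/0.5 = 64.
PS = (6 − 6)·64 = 0.
Monopoly sets MR = MC: 38 − Q = 6 ⇒ Q = 32, P = 38 − 0.5·32 = 22.
PS = (22 − 6)·32 = 512.
Change in producer surplus: 512 − 0 = 512.

Producer surplus rises by 512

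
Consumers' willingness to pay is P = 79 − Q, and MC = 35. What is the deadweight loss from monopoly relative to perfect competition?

Perfect competition: P = MC = 35, so 79 − Q = 35 and Q = 44.
Monopoly sets MR = MC: 79 − 2Q = 35 ⇒ Q = 22, P = 79 − 22 = 57.
DWL is the triangle between Q = 22 and Q = 44: ½·(44 − 22)·(57 − 35) = 242.

DWL = 242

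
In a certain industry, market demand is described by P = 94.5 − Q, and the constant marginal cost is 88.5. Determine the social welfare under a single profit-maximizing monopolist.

TS = 13.5

The monopolist equates marginal revenue to marginal cost: 94.5 − 2Q = 88.5, so Q = 3. From demand, P = 91.5.
CS = ½·(94.5 − 91.5)·3 = 4.5; PS = (91.5 − 88.5)·3 = 9; TS = 13.5.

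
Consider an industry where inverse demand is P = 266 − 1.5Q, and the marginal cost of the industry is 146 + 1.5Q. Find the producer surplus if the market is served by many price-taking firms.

PS = 1200

Competitive equilibrium sets price equal to marginal cost: 266 − 1.5Q = 146 + 1.5Q, so Q = 40 and P = 206.
PS = P·Q − VC(Q) = 206·40 − (146·40 + ½·1.5·40²) = 1200.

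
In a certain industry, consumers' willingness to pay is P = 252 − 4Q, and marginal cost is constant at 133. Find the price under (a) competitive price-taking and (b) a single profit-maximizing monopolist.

Competition: P = 133; Monopoly: P = 192.5

Competitive firms price at marginal cost: P = 133, giving Q = 29.75.
The monopolist equates marginal revenue to marginal cost: 252 − 8Q = 133, so Q = 14.875. From demand, P = 192.5.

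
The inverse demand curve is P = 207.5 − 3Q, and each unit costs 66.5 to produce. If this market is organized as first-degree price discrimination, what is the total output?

Q = 47

With perfect price discrimination, output is the efficient level Q = 47 (where demand meets MC), but every buyer pays their willingness to pay: CS = 0 and PS = total surplus.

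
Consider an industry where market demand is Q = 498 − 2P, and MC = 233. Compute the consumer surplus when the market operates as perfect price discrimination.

Inverting demand: P = 249 − 0.5Q.
Under first-degree price discrimination the firm charges each unit its demand price and produces up to where P = MC, i.e. Q = 32. Consumer surplus is zero; producer surplus equals total surplus.
CS = 0.

CS = 0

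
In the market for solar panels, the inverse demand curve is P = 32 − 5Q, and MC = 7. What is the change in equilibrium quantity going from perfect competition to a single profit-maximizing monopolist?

Q falls by 2.5

Competitive firms price at marginal cost: P = 7, giving Q = 5.
The monopolist equates marginal revenue to marginal cost: 32 − 10Q = 7, so Q = 2.5. From demand, P = 19.5.
Change in equilibrium quantity: 2.5 − 5 = −2.5.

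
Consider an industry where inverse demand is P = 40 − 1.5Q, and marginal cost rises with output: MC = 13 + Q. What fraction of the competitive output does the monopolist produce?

Q_m/Q_c = 0.625

A monopolist chooses Q where MR = MC. MR = 40 − 3Q; setting this equal to 13 + Q gives Q = 6.75 and P = 29.875.
Under competition P = MC: 40 − 1.5Q = 13 + Q ⇒ Q = 10.8, P = 23.8.
Ratio Q_m/Q_c = 6.75/10.8 = 0.625.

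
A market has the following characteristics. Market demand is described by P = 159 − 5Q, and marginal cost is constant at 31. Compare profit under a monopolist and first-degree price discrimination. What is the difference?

The monopolist equates marginal revenue to marginal cost: 159 − 10Q = 31, so Q = 12.8. From demand, P = 95.
Profit = (95 − 31)·12.8 = 819.2.
Under first-degree price discrimination the firm charges each unit its demand price and produces up to where P = MC, i.e. Q = 25.6. Consumer surplus is zero; producer surplus equals total surplus.
PS equals the full surplus area, 1638.4. Profit = 1638.4 = 1638.4.
Change in profit: 1638.4 − 819.2 = 819.2.

Profit rises by 819.2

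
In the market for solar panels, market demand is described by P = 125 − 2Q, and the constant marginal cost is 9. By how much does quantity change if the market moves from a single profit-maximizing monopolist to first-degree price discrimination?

Q rises by 29

A monopolist chooses Q where MR = MC. MR = 125 − 4Q; setting this equal to 9 gives Q = 29 and P = 67.
Under first-degree price discrimination the firm charges each unit its demand price and produces up to where P = MC, i.e. Q = 58. Consumer surplus is zero; producer surplus equals total surplus.
Change in quantity: 58 − 29 = 29.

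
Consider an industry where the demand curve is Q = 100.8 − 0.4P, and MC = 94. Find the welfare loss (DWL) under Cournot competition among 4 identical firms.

DWL = 199.712

Inverting demand: P = 252 − 2.5Q.
Under competition P = MC = 94, so Q = (252 − 94)/2.5 = 63.2.
In a 4-firm Cournot equilibrium, symmetry and the first-order condition give q = (252 − 94)/(12.5) = 12.64. So Q = 50.56 and P = 125.6.
DWL is the triangle between Q = 50.56 and Q = 63.2: ½·(63.2 − 50.56)·(125.6 − 94) = 199.712.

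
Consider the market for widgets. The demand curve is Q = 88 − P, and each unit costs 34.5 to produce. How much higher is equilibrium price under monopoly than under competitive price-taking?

Equilibrium price rises by 26.75

Inverting demand: P = 88 − Q.
Perfect competition: P = MC = 34.5, so 88 − Q = 34.5 and Q = 53.5.
The monopolist equates marginal revenue to marginal cost: 88 − 2Q = 34.5, so Q = 26.75. From demand, P = 61.25.
Change in equilibrium price: 61.25 − 34.5 = 26.75.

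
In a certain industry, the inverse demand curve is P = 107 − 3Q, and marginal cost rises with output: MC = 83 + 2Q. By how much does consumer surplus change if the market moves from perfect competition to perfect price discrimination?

Under competition P = MC: 107 − 3Q = 83 + 2Q ⇒ Q = 4.8, P = 92.6.
CS = ½·(107 − 92.6)·4.8 = 34.56.
With perfect price discrimination, output is the efficient level Q = 4.8 (where demand meets MC), but every buyer pays their willingness to pay: CS = 0 and PS = total surplus.
CS = 0.
Change in consumer surplus: 0 − 34.56 = −34.56.

CS falls by 34.56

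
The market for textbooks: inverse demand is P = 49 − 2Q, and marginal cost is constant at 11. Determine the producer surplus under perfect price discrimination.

With perfect price discrimination, output is the efficient level Q = 19 (where demand meets MC), but every buyer pays their willingness to pay: CS = 0 and PS = total surplus.
PS = ½·(49 − 11)·19 = 361.

PS = 361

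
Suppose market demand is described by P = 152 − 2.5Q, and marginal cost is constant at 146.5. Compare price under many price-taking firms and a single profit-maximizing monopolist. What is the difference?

Under competition P = MC = 146.5, so Q = (152 − 146.5)/2.5 = 2.2.
The monopolist equates marginal revenue to marginal cost: 152 − 5Q = 146.5, so Q = 1.1. From demand, P = 149.25.
Change in price: 149.25 − 146.5 = 2.75.

P rises by 2.75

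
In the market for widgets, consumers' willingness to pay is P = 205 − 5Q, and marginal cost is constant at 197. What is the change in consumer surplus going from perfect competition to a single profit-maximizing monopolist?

CS falls by 4.8

Perfect competition: P = MC = 197, so 205 − 5Q = 197 and Q = 1.6.
CS = ½·(205 − 197)·1.6 = 6.4.
A monopolist chooses Q where MR = MC. MR = 205 − 10Q; setting this equal to 197 gives Q = 0.8 and P = 201.
CS = ½·(205 − 201)·0.8 = 1.6.
Change in consumer surplus: 1.6 − 6.4 = −4.8.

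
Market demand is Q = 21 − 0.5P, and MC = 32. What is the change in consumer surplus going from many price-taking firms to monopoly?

Inverting demand: P = 42 − 2Q.
Perfect competition: P = MC = 32, so 42 − 2Q = 32 and Q = 5.
CS = ½·(42 − 32)·5 = 25.
Monopoly sets MR = MC: 42 − 4Q = 32 ⇒ Q = 2.5, P = 42 − 2·2.5 = 37.
CS = ½·(42 − 37)·2.5 = 6.25.
Change in consumer surplus: 6.25 − 25 = −18.75.

Consumer surplus falls by 18.75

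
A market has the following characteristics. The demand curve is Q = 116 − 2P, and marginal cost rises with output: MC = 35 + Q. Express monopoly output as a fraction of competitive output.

Q_m/Q_c = 0.75

Inverting demand: P = 58 − 0.5Q.
The monopolist equates marginal revenue to marginal cost: 58 − Q = 35 + Q, so Q = 11.5. From demand, P = 52.25.
Competitive equilibrium sets price equal to marginal cost: 58 − 0.5Q = 35 + Q, so Q = 46/3 and P = 151/3.
Ratio Q_m/Q_c = 11.5/(46/3) = 0.75.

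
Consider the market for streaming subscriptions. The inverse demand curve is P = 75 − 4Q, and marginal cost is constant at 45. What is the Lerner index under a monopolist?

The monopolist equates marginal revenue to marginal cost: 75 − 8Q = 45, so Q = 3.75. From demand, P = 60.
Lerner index = (P − MC)/P = (60 − 45)/60 = 0.25.

Lerner index = 0.25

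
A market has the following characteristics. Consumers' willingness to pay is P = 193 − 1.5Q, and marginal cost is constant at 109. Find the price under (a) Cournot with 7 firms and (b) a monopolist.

Cournot with 7 identical firms: the symmetric best-response condition is 193 − 12q = 109. Each firm produces q = 7, total output Q = 49, price P = 119.5.
The monopolist equates marginal revenue to marginal cost: 193 − 3Q = 109, so Q = 28. From demand, P = 151.

Cournot: P = 119.5; Monopoly: P = 151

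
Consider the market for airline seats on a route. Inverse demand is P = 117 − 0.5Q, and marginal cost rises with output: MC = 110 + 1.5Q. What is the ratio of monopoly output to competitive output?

Q_m/Q_c = 0.8

A monopolist chooses Q where MR = MC. MR = 117 − Q; setting this equal to 110 + 1.5Q gives Q = 2.8 and P = 115.6.
Under competition P = MC: 117 − 0.5Q = 110 + 1.5Q ⇒ Q = 3.5, P = 115.25.
Ratio Q_m/Q_c = 2.8/3.5 = 0.8.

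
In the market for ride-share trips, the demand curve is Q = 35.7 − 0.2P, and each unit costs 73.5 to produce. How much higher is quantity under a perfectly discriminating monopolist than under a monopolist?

Inverting demand: P = 178.5 − 5Q.
Monopoly sets MR = MC: 178.5 − 10Q = 73.5 ⇒ Q = 10.5, P = 178.5 − 5·10.5 = 126.
A perfectly discriminating monopolist sells every unit with P(Q) ≥ MC(Q), so output equals the competitive quantity Q = 21. Each buyer pays their reservation price, so CS = 0 and the firm captures all surplus.
Change in quantity: 21 − 10.5 = 10.5.

Q rises by 10.5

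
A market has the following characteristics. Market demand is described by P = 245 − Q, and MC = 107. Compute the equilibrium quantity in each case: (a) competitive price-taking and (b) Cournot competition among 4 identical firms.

Under competition P = MC = 107, so Q = (245 − 107)/1 = 138.
With 4 symmetric Cournot firms, each firm's FOC gives 245 − 5q = 107, so q = 27.6, Q = 4·27.6 = 110.4, and P = 134.6.

Competition: Q = 138; Cournot: Q = 110.4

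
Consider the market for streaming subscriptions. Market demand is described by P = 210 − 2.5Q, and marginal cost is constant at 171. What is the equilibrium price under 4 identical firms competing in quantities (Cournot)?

With 4 symmetric Cournot firms, each firm's FOC gives 210 − 12.5q = 171, so q = 3.12, Q = 4·3.12 = 12.48, and P = 178.8.

P = 178.8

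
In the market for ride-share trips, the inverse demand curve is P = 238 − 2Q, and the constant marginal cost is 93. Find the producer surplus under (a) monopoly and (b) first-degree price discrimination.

A monopolist chooses Q where MR = MC. MR = 238 − 4Q; setting this equal to 93 gives Q = 36.25 and P = 165.5.
PS = (165.5 − 93)·36.25 = 2628.125.
Under first-degree price discrimination the firm charges each unit its demand price and produces up to where P = MC, i.e. Q = 72.5. Consumer surplus is zero; producer surplus equals total surplus.
PS = ½·(238 − 93)·72.5 = 5256.25.

Monopoly: PS = 2628.125; Perfect PD: PS = 5256.25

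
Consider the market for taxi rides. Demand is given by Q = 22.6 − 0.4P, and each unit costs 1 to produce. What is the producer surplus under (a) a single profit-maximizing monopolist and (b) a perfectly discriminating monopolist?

Monopoly: PS = 308.025; Perfect PD: PS = 616.05

Inverting demand: P = 56.5 − 2.5Q.
Monopoly sets MR = MC: 56.5 − 5Q = 1 ⇒ Q = 11.1, P = 56.5 − 2.5·11.1 = 28.75.
PS = (28.75 − 1)·11.1 = 308.025.
A perfectly discriminating monopolist sells every unit with P(Q) ≥ MC(Q), so output equals the competitive quantity Q = 22.2. Each buyer pays their reservation price, so CS = 0 and the firm captures all surplus.
PS = ½·(56.5 − 1)·22.2 = 616.05.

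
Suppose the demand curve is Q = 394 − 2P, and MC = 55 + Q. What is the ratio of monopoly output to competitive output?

Q_m/Q_c = 0.75

Inverting demand: P = 197 − 0.5Q.
A monopolist chooses Q where MR = MC. MR = 197 − Q; setting this equal to 55 + Q gives Q = 71 and P = 161.5.
Under competition P = MC: 197 − 0.5Q = 55 + Q ⇒ Q = 284/3, P = 449/3.
Ratio Q_m/Q_c = 71/(284/3) = 0.75.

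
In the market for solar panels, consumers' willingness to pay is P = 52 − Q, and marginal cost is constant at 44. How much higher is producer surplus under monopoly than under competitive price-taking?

PS rises by 16

Perfect competition: P = MC = 44, so 52 − Q = 44 and Q = 8.
PS = (44 − 44)·8 = 0.
A monopolist chooses Q where MR = MC. MR = 52 − 2Q; setting this equal to 44 gives Q = 4 and P = 48.
PS = (48 − 44)·4 = 16.
Change in producer surplus: 16 − 0 = 16.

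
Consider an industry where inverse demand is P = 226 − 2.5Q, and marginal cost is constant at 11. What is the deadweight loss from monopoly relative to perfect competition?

DWL = 2311.25

Competitive firms price at marginal cost: P = 11, giving Q = 86.
The monopolist equates marginal revenue to marginal cost: 226 − 5Q = 11, so Q = 43. From demand, P = 118.5.
DWL is the triangle between Q = 43 and Q = 86: ½·(86 − 43)·(118.5 − 11) = 2311.25.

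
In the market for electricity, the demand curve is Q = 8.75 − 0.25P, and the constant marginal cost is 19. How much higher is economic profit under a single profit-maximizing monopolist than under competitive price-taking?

Economic profit rises by 16

Inverting demand: P = 35 − 4Q.
Under competition P = MC = 19, so Q = (35 − 19)/4 = 4.
Profit = (19 − 19)·4 = 0.
Monopoly sets MR = MC: 35 − 8Q = 19 ⇒ Q = 2, P = 35 − 4·2 = 27.
Profit = (27 − 19)·2 = 16.
Change in economic profit: 16 − 0 = 16.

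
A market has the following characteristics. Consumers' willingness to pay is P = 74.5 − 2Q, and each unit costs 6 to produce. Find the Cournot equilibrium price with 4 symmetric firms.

P = 19.7

In a 4-firm Cournot equilibrium, symmetry and the first-order condition give q = (74.5 − 6)/(10) = 6.85. So Q = 27.4 and P = 19.7.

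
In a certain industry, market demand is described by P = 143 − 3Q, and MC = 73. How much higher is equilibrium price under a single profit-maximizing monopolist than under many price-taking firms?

P rises by 35

Competitive firms price at marginal cost: P = 73, giving Q = 70/3.
Monopoly sets MR = MC: 143 − 6Q = 73 ⇒ Q = 35/3, P = 143 − 3·35/3 = 108.
Change in equilibrium price: 108 − 73 = 35.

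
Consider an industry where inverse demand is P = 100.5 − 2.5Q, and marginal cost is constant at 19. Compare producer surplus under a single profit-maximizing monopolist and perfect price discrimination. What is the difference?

A monopolist chooses Q where MR = MC. MR = 100.5 − 5Q; setting this equal to 19 gives Q = 16.3 and P = 59.75.
PS = (59.75 − 19)·16.3 = 664.225.
Under first-degree price discrimination the firm charges each unit its demand price and produces up to where P = MC, i.e. Q = 32.6. Consumer surplus is zero; producer surplus equals total surplus.
PS = ½·(100.5 − 19)·32.6 = 1328.45.
Change in producer surplus: 1328.45 − 664.225 = 664.225.

Producer surplus rises by 664.225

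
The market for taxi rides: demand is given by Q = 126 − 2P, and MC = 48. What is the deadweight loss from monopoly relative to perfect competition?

DWL = 56.25

Inverting demand: P = 63 − 0.5Q.
Perfect competition: P = MC = 48, so 63 − 0.5Q = 48 and Q = 30.
A monopolist chooses Q where MR = MC. MR = 63 − Q; setting this equal to 48 gives Q = 15 and P = 55.5.
DWL is the triangle between Q = 15 and Q = 30: ½·(30 − 15)·(55.5 − 48) = 56.25.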